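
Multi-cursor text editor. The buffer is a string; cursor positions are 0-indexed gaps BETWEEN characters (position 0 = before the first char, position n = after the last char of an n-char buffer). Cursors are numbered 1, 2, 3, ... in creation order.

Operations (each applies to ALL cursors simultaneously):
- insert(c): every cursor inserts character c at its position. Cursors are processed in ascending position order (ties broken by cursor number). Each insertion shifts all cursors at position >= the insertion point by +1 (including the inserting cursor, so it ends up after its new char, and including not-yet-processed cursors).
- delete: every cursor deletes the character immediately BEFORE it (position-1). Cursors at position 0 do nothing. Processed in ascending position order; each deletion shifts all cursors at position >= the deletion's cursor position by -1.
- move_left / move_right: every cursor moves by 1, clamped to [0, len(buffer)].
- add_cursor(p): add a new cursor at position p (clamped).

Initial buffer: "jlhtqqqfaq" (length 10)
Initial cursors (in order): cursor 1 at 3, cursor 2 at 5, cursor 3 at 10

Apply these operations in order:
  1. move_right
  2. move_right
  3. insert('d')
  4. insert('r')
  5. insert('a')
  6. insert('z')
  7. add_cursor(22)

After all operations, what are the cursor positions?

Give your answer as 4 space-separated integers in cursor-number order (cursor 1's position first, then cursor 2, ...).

After op 1 (move_right): buffer="jlhtqqqfaq" (len 10), cursors c1@4 c2@6 c3@10, authorship ..........
After op 2 (move_right): buffer="jlhtqqqfaq" (len 10), cursors c1@5 c2@7 c3@10, authorship ..........
After op 3 (insert('d')): buffer="jlhtqdqqdfaqd" (len 13), cursors c1@6 c2@9 c3@13, authorship .....1..2...3
After op 4 (insert('r')): buffer="jlhtqdrqqdrfaqdr" (len 16), cursors c1@7 c2@11 c3@16, authorship .....11..22...33
After op 5 (insert('a')): buffer="jlhtqdraqqdrafaqdra" (len 19), cursors c1@8 c2@13 c3@19, authorship .....111..222...333
After op 6 (insert('z')): buffer="jlhtqdrazqqdrazfaqdraz" (len 22), cursors c1@9 c2@15 c3@22, authorship .....1111..2222...3333
After op 7 (add_cursor(22)): buffer="jlhtqdrazqqdrazfaqdraz" (len 22), cursors c1@9 c2@15 c3@22 c4@22, authorship .....1111..2222...3333

Answer: 9 15 22 22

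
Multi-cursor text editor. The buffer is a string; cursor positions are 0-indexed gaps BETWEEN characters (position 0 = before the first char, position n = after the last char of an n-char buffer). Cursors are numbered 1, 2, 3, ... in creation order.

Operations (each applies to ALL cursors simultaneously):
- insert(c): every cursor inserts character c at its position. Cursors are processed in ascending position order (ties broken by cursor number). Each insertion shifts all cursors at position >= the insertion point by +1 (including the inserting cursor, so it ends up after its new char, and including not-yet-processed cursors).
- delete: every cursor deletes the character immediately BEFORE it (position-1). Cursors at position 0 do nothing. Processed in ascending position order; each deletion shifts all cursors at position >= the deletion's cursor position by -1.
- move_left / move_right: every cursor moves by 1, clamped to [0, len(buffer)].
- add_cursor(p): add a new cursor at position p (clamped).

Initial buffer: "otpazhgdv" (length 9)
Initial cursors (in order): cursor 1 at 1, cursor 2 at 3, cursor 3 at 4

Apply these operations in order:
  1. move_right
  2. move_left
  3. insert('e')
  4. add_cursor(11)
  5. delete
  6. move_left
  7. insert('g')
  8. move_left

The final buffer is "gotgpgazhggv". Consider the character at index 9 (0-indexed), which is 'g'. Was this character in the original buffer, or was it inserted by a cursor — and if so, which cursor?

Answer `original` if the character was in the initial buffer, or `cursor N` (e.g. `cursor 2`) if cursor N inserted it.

After op 1 (move_right): buffer="otpazhgdv" (len 9), cursors c1@2 c2@4 c3@5, authorship .........
After op 2 (move_left): buffer="otpazhgdv" (len 9), cursors c1@1 c2@3 c3@4, authorship .........
After op 3 (insert('e')): buffer="oetpeaezhgdv" (len 12), cursors c1@2 c2@5 c3@7, authorship .1..2.3.....
After op 4 (add_cursor(11)): buffer="oetpeaezhgdv" (len 12), cursors c1@2 c2@5 c3@7 c4@11, authorship .1..2.3.....
After op 5 (delete): buffer="otpazhgv" (len 8), cursors c1@1 c2@3 c3@4 c4@7, authorship ........
After op 6 (move_left): buffer="otpazhgv" (len 8), cursors c1@0 c2@2 c3@3 c4@6, authorship ........
After op 7 (insert('g')): buffer="gotgpgazhggv" (len 12), cursors c1@1 c2@4 c3@6 c4@10, authorship 1..2.3...4..
After op 8 (move_left): buffer="gotgpgazhggv" (len 12), cursors c1@0 c2@3 c3@5 c4@9, authorship 1..2.3...4..
Authorship (.=original, N=cursor N): 1 . . 2 . 3 . . . 4 . .
Index 9: author = 4

Answer: cursor 4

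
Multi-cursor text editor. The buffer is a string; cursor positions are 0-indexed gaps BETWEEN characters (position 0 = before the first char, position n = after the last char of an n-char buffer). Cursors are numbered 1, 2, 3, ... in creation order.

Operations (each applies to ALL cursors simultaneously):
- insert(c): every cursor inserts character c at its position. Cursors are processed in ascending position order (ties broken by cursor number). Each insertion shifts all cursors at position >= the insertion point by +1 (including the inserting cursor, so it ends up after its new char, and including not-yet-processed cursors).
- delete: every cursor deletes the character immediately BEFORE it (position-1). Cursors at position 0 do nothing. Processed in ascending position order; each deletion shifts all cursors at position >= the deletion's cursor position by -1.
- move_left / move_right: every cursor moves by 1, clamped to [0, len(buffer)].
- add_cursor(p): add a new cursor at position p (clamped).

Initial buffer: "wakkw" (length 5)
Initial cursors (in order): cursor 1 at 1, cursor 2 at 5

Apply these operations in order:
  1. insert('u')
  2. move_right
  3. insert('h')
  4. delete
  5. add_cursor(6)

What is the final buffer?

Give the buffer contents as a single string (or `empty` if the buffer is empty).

Answer: wuakkwu

Derivation:
After op 1 (insert('u')): buffer="wuakkwu" (len 7), cursors c1@2 c2@7, authorship .1....2
After op 2 (move_right): buffer="wuakkwu" (len 7), cursors c1@3 c2@7, authorship .1....2
After op 3 (insert('h')): buffer="wuahkkwuh" (len 9), cursors c1@4 c2@9, authorship .1.1...22
After op 4 (delete): buffer="wuakkwu" (len 7), cursors c1@3 c2@7, authorship .1....2
After op 5 (add_cursor(6)): buffer="wuakkwu" (len 7), cursors c1@3 c3@6 c2@7, authorship .1....2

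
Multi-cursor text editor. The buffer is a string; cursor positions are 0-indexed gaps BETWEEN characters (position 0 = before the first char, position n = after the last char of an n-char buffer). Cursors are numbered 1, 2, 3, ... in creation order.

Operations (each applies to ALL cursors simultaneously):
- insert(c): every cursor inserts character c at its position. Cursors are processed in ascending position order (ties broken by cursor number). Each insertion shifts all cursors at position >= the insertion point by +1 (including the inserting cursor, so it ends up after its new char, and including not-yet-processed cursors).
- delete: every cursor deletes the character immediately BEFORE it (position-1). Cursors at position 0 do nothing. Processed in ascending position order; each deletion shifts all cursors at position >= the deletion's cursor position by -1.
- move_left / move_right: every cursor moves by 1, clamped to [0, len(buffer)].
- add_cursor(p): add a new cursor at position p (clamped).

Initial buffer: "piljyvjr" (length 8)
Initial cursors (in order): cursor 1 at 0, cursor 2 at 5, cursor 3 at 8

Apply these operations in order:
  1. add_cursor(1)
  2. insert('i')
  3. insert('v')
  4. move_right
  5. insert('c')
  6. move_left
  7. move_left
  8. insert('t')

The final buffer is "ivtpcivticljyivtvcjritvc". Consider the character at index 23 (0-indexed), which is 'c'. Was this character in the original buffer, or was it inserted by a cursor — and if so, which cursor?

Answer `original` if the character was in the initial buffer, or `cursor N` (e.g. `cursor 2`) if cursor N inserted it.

After op 1 (add_cursor(1)): buffer="piljyvjr" (len 8), cursors c1@0 c4@1 c2@5 c3@8, authorship ........
After op 2 (insert('i')): buffer="ipiiljyivjri" (len 12), cursors c1@1 c4@3 c2@8 c3@12, authorship 1.4....2...3
After op 3 (insert('v')): buffer="ivpiviljyivvjriv" (len 16), cursors c1@2 c4@5 c2@11 c3@16, authorship 11.44....22...33
After op 4 (move_right): buffer="ivpiviljyivvjriv" (len 16), cursors c1@3 c4@6 c2@12 c3@16, authorship 11.44....22...33
After op 5 (insert('c')): buffer="ivpcivicljyivvcjrivc" (len 20), cursors c1@4 c4@8 c2@15 c3@20, authorship 11.144.4...22.2..333
After op 6 (move_left): buffer="ivpcivicljyivvcjrivc" (len 20), cursors c1@3 c4@7 c2@14 c3@19, authorship 11.144.4...22.2..333
After op 7 (move_left): buffer="ivpcivicljyivvcjrivc" (len 20), cursors c1@2 c4@6 c2@13 c3@18, authorship 11.144.4...22.2..333
After op 8 (insert('t')): buffer="ivtpcivticljyivtvcjritvc" (len 24), cursors c1@3 c4@8 c2@16 c3@22, authorship 111.1444.4...222.2..3333
Authorship (.=original, N=cursor N): 1 1 1 . 1 4 4 4 . 4 . . . 2 2 2 . 2 . . 3 3 3 3
Index 23: author = 3

Answer: cursor 3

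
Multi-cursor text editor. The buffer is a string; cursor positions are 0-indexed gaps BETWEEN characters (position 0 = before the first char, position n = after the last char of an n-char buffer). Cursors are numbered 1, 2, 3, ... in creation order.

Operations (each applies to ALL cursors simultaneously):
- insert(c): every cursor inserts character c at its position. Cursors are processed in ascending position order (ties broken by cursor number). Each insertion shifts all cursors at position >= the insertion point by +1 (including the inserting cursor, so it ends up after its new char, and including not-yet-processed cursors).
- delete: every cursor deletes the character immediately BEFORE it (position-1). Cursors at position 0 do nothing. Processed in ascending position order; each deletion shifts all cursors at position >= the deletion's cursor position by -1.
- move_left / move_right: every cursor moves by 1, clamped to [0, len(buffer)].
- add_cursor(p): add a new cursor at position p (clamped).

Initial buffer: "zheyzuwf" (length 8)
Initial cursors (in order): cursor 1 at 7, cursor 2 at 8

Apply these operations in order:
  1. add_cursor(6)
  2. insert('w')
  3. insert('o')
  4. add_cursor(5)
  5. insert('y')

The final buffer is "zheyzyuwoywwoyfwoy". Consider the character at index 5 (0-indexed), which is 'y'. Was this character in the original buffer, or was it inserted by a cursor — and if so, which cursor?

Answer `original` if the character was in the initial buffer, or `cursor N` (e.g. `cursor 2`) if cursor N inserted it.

After op 1 (add_cursor(6)): buffer="zheyzuwf" (len 8), cursors c3@6 c1@7 c2@8, authorship ........
After op 2 (insert('w')): buffer="zheyzuwwwfw" (len 11), cursors c3@7 c1@9 c2@11, authorship ......3.1.2
After op 3 (insert('o')): buffer="zheyzuwowwofwo" (len 14), cursors c3@8 c1@11 c2@14, authorship ......33.11.22
After op 4 (add_cursor(5)): buffer="zheyzuwowwofwo" (len 14), cursors c4@5 c3@8 c1@11 c2@14, authorship ......33.11.22
After op 5 (insert('y')): buffer="zheyzyuwoywwoyfwoy" (len 18), cursors c4@6 c3@10 c1@14 c2@18, authorship .....4.333.111.222
Authorship (.=original, N=cursor N): . . . . . 4 . 3 3 3 . 1 1 1 . 2 2 2
Index 5: author = 4

Answer: cursor 4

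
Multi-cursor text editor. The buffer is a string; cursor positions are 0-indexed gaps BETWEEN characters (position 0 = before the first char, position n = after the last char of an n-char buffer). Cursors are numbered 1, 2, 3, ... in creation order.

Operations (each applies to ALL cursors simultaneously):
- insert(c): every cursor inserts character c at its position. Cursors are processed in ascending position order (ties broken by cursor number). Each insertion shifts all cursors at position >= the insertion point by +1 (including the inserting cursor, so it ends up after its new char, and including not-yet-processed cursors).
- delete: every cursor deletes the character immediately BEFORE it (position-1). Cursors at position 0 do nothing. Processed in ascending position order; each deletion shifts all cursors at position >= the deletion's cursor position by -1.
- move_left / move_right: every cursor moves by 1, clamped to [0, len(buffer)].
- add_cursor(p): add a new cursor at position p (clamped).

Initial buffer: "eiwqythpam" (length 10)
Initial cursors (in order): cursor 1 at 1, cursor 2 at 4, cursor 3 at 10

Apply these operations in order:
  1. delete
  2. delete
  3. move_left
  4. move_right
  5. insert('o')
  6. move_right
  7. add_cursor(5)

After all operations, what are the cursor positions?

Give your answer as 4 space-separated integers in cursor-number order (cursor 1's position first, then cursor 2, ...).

Answer: 4 4 8 5

Derivation:
After op 1 (delete): buffer="iwythpa" (len 7), cursors c1@0 c2@2 c3@7, authorship .......
After op 2 (delete): buffer="iythp" (len 5), cursors c1@0 c2@1 c3@5, authorship .....
After op 3 (move_left): buffer="iythp" (len 5), cursors c1@0 c2@0 c3@4, authorship .....
After op 4 (move_right): buffer="iythp" (len 5), cursors c1@1 c2@1 c3@5, authorship .....
After op 5 (insert('o')): buffer="iooythpo" (len 8), cursors c1@3 c2@3 c3@8, authorship .12....3
After op 6 (move_right): buffer="iooythpo" (len 8), cursors c1@4 c2@4 c3@8, authorship .12....3
After op 7 (add_cursor(5)): buffer="iooythpo" (len 8), cursors c1@4 c2@4 c4@5 c3@8, authorship .12....3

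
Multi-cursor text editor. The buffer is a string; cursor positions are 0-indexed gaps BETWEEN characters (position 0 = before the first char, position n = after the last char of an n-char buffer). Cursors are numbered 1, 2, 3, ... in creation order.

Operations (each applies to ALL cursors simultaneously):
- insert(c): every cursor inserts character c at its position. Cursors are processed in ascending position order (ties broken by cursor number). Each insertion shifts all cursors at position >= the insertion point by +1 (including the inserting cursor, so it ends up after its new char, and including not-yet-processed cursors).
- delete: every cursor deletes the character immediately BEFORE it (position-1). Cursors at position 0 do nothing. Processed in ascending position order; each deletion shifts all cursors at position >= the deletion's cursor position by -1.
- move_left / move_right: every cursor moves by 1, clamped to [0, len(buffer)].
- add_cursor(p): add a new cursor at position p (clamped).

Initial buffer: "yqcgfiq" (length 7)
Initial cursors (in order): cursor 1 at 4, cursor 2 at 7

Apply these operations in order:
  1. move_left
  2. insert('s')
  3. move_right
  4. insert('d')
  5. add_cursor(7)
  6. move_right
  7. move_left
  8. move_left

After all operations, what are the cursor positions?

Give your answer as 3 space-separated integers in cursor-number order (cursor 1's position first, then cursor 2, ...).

Answer: 5 9 6

Derivation:
After op 1 (move_left): buffer="yqcgfiq" (len 7), cursors c1@3 c2@6, authorship .......
After op 2 (insert('s')): buffer="yqcsgfisq" (len 9), cursors c1@4 c2@8, authorship ...1...2.
After op 3 (move_right): buffer="yqcsgfisq" (len 9), cursors c1@5 c2@9, authorship ...1...2.
After op 4 (insert('d')): buffer="yqcsgdfisqd" (len 11), cursors c1@6 c2@11, authorship ...1.1..2.2
After op 5 (add_cursor(7)): buffer="yqcsgdfisqd" (len 11), cursors c1@6 c3@7 c2@11, authorship ...1.1..2.2
After op 6 (move_right): buffer="yqcsgdfisqd" (len 11), cursors c1@7 c3@8 c2@11, authorship ...1.1..2.2
After op 7 (move_left): buffer="yqcsgdfisqd" (len 11), cursors c1@6 c3@7 c2@10, authorship ...1.1..2.2
After op 8 (move_left): buffer="yqcsgdfisqd" (len 11), cursors c1@5 c3@6 c2@9, authorship ...1.1..2.2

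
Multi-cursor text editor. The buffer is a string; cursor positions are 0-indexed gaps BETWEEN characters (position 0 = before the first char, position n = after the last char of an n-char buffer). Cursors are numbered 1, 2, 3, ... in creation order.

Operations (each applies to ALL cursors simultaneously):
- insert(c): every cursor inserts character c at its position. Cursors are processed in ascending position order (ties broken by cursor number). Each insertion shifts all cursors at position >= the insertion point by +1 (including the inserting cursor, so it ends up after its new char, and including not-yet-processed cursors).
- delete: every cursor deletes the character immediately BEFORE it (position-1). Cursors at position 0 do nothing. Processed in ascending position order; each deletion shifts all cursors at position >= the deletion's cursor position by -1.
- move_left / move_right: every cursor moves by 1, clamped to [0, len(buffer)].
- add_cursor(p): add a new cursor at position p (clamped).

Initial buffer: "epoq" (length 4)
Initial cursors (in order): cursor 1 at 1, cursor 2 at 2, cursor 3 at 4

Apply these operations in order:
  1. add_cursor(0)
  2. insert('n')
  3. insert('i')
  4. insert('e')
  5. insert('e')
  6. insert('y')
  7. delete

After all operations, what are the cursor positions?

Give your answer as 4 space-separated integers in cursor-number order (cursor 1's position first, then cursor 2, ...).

Answer: 9 14 20 4

Derivation:
After op 1 (add_cursor(0)): buffer="epoq" (len 4), cursors c4@0 c1@1 c2@2 c3@4, authorship ....
After op 2 (insert('n')): buffer="nenpnoqn" (len 8), cursors c4@1 c1@3 c2@5 c3@8, authorship 4.1.2..3
After op 3 (insert('i')): buffer="nienipnioqni" (len 12), cursors c4@2 c1@5 c2@8 c3@12, authorship 44.11.22..33
After op 4 (insert('e')): buffer="nieeniepnieoqnie" (len 16), cursors c4@3 c1@7 c2@11 c3@16, authorship 444.111.222..333
After op 5 (insert('e')): buffer="nieeenieepnieeoqniee" (len 20), cursors c4@4 c1@9 c2@14 c3@20, authorship 4444.1111.2222..3333
After op 6 (insert('y')): buffer="nieeyenieeypnieeyoqnieey" (len 24), cursors c4@5 c1@11 c2@17 c3@24, authorship 44444.11111.22222..33333
After op 7 (delete): buffer="nieeenieepnieeoqniee" (len 20), cursors c4@4 c1@9 c2@14 c3@20, authorship 4444.1111.2222..3333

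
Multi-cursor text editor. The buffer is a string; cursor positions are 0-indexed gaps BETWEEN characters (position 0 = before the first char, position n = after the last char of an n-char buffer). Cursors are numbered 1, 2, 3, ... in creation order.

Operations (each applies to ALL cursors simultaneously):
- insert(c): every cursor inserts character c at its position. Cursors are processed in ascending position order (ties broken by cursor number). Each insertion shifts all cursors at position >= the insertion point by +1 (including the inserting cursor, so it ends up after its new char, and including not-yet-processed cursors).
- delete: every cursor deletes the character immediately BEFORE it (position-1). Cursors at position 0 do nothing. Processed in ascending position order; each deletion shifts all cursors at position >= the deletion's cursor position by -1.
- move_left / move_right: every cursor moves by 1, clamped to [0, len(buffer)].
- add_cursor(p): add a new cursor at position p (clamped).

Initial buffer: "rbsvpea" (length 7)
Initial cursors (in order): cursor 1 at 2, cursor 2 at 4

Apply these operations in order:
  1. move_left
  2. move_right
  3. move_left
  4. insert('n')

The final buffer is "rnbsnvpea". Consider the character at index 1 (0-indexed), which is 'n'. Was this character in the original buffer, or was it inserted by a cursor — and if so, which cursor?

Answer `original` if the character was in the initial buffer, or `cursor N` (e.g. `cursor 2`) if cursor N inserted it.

After op 1 (move_left): buffer="rbsvpea" (len 7), cursors c1@1 c2@3, authorship .......
After op 2 (move_right): buffer="rbsvpea" (len 7), cursors c1@2 c2@4, authorship .......
After op 3 (move_left): buffer="rbsvpea" (len 7), cursors c1@1 c2@3, authorship .......
After op 4 (insert('n')): buffer="rnbsnvpea" (len 9), cursors c1@2 c2@5, authorship .1..2....
Authorship (.=original, N=cursor N): . 1 . . 2 . . . .
Index 1: author = 1

Answer: cursor 1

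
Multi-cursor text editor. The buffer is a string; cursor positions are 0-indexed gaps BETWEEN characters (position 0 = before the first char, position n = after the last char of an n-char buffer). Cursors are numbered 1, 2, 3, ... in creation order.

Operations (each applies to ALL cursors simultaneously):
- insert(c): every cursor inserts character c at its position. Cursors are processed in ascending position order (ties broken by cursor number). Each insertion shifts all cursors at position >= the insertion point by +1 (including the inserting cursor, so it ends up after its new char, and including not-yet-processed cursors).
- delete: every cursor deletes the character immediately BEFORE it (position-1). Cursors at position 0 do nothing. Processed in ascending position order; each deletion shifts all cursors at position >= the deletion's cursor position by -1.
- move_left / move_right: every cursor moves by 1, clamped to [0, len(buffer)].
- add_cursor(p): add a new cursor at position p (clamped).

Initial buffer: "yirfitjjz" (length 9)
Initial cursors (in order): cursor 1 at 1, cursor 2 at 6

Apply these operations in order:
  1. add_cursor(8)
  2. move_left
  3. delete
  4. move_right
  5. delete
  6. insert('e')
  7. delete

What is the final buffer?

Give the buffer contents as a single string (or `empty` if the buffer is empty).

Answer: irfz

Derivation:
After op 1 (add_cursor(8)): buffer="yirfitjjz" (len 9), cursors c1@1 c2@6 c3@8, authorship .........
After op 2 (move_left): buffer="yirfitjjz" (len 9), cursors c1@0 c2@5 c3@7, authorship .........
After op 3 (delete): buffer="yirftjz" (len 7), cursors c1@0 c2@4 c3@5, authorship .......
After op 4 (move_right): buffer="yirftjz" (len 7), cursors c1@1 c2@5 c3@6, authorship .......
After op 5 (delete): buffer="irfz" (len 4), cursors c1@0 c2@3 c3@3, authorship ....
After op 6 (insert('e')): buffer="eirfeez" (len 7), cursors c1@1 c2@6 c3@6, authorship 1...23.
After op 7 (delete): buffer="irfz" (len 4), cursors c1@0 c2@3 c3@3, authorship ....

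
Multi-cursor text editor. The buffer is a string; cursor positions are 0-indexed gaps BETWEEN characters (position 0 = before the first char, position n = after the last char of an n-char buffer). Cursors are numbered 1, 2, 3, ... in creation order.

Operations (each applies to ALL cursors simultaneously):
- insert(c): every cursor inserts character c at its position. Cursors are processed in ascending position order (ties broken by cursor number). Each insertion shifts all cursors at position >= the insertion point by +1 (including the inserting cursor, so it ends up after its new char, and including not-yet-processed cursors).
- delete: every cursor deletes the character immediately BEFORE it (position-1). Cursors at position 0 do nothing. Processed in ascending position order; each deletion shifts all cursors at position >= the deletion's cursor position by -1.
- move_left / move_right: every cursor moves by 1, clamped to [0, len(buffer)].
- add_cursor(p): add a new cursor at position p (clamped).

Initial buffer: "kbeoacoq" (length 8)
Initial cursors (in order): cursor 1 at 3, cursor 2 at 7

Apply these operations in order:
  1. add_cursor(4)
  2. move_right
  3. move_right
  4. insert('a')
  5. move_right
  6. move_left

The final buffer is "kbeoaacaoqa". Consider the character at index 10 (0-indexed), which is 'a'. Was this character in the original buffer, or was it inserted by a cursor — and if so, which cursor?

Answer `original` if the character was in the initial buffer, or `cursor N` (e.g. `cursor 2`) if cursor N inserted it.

After op 1 (add_cursor(4)): buffer="kbeoacoq" (len 8), cursors c1@3 c3@4 c2@7, authorship ........
After op 2 (move_right): buffer="kbeoacoq" (len 8), cursors c1@4 c3@5 c2@8, authorship ........
After op 3 (move_right): buffer="kbeoacoq" (len 8), cursors c1@5 c3@6 c2@8, authorship ........
After op 4 (insert('a')): buffer="kbeoaacaoqa" (len 11), cursors c1@6 c3@8 c2@11, authorship .....1.3..2
After op 5 (move_right): buffer="kbeoaacaoqa" (len 11), cursors c1@7 c3@9 c2@11, authorship .....1.3..2
After op 6 (move_left): buffer="kbeoaacaoqa" (len 11), cursors c1@6 c3@8 c2@10, authorship .....1.3..2
Authorship (.=original, N=cursor N): . . . . . 1 . 3 . . 2
Index 10: author = 2

Answer: cursor 2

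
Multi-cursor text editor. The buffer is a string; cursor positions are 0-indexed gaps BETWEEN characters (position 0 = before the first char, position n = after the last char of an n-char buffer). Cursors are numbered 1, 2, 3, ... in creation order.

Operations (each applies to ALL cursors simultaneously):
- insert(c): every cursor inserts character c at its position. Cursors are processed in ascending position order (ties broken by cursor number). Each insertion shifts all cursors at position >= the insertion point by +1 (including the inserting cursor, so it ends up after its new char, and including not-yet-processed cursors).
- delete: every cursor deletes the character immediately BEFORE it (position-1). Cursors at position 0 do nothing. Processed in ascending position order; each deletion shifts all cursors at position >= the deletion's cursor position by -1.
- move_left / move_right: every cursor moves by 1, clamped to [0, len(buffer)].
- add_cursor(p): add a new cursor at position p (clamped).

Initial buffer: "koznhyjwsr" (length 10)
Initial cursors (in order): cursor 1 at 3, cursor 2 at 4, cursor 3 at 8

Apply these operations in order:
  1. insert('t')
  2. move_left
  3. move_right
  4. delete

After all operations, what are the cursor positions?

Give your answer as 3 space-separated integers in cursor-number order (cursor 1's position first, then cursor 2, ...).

After op 1 (insert('t')): buffer="koztnthyjwtsr" (len 13), cursors c1@4 c2@6 c3@11, authorship ...1.2....3..
After op 2 (move_left): buffer="koztnthyjwtsr" (len 13), cursors c1@3 c2@5 c3@10, authorship ...1.2....3..
After op 3 (move_right): buffer="koztnthyjwtsr" (len 13), cursors c1@4 c2@6 c3@11, authorship ...1.2....3..
After op 4 (delete): buffer="koznhyjwsr" (len 10), cursors c1@3 c2@4 c3@8, authorship ..........

Answer: 3 4 8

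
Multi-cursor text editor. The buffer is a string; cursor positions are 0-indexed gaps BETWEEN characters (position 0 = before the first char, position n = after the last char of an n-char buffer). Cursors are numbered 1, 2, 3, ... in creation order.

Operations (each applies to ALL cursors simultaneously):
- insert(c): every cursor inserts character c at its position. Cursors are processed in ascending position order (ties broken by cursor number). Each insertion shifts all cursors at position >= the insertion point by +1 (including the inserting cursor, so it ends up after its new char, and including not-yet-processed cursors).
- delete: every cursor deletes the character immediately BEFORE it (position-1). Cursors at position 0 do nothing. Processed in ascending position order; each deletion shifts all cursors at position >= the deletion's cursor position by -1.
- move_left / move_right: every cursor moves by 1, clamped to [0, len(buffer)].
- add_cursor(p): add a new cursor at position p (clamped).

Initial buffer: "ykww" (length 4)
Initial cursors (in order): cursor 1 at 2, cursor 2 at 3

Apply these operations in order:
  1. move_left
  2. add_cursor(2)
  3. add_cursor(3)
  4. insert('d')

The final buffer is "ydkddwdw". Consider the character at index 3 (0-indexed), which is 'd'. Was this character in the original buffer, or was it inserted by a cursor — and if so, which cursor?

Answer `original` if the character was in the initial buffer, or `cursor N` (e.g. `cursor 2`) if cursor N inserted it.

After op 1 (move_left): buffer="ykww" (len 4), cursors c1@1 c2@2, authorship ....
After op 2 (add_cursor(2)): buffer="ykww" (len 4), cursors c1@1 c2@2 c3@2, authorship ....
After op 3 (add_cursor(3)): buffer="ykww" (len 4), cursors c1@1 c2@2 c3@2 c4@3, authorship ....
After op 4 (insert('d')): buffer="ydkddwdw" (len 8), cursors c1@2 c2@5 c3@5 c4@7, authorship .1.23.4.
Authorship (.=original, N=cursor N): . 1 . 2 3 . 4 .
Index 3: author = 2

Answer: cursor 2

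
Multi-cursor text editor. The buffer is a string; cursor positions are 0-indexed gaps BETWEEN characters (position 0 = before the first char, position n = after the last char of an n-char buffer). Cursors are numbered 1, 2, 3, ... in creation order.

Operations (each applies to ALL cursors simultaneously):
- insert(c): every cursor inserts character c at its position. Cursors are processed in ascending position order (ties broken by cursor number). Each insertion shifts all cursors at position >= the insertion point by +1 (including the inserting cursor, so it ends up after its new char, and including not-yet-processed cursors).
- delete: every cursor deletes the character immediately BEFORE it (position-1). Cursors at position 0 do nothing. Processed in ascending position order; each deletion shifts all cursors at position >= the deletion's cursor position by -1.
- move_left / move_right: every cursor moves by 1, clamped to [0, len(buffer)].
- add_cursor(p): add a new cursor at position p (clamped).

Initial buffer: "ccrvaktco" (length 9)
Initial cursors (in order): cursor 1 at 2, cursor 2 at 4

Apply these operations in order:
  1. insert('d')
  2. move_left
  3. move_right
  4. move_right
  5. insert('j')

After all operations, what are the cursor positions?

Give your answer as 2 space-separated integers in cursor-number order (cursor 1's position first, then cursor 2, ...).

Answer: 5 9

Derivation:
After op 1 (insert('d')): buffer="ccdrvdaktco" (len 11), cursors c1@3 c2@6, authorship ..1..2.....
After op 2 (move_left): buffer="ccdrvdaktco" (len 11), cursors c1@2 c2@5, authorship ..1..2.....
After op 3 (move_right): buffer="ccdrvdaktco" (len 11), cursors c1@3 c2@6, authorship ..1..2.....
After op 4 (move_right): buffer="ccdrvdaktco" (len 11), cursors c1@4 c2@7, authorship ..1..2.....
After op 5 (insert('j')): buffer="ccdrjvdajktco" (len 13), cursors c1@5 c2@9, authorship ..1.1.2.2....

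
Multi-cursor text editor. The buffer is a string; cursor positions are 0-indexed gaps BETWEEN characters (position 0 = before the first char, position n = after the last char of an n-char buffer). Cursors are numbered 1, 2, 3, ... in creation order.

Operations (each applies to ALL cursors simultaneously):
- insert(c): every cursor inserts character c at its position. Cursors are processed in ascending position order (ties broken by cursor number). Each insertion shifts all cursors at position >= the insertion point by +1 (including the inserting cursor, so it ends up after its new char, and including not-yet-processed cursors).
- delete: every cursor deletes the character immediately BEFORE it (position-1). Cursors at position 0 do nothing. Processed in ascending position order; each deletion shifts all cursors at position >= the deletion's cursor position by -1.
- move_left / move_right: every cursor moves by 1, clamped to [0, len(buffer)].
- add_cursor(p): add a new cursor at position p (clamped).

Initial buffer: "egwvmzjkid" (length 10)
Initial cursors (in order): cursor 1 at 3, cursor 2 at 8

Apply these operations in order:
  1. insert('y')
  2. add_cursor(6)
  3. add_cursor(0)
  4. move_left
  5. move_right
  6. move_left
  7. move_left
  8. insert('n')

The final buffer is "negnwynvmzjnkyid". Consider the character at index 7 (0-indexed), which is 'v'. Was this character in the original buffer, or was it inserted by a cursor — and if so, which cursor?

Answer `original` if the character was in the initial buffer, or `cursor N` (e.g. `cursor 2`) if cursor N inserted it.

After op 1 (insert('y')): buffer="egwyvmzjkyid" (len 12), cursors c1@4 c2@10, authorship ...1.....2..
After op 2 (add_cursor(6)): buffer="egwyvmzjkyid" (len 12), cursors c1@4 c3@6 c2@10, authorship ...1.....2..
After op 3 (add_cursor(0)): buffer="egwyvmzjkyid" (len 12), cursors c4@0 c1@4 c3@6 c2@10, authorship ...1.....2..
After op 4 (move_left): buffer="egwyvmzjkyid" (len 12), cursors c4@0 c1@3 c3@5 c2@9, authorship ...1.....2..
After op 5 (move_right): buffer="egwyvmzjkyid" (len 12), cursors c4@1 c1@4 c3@6 c2@10, authorship ...1.....2..
After op 6 (move_left): buffer="egwyvmzjkyid" (len 12), cursors c4@0 c1@3 c3@5 c2@9, authorship ...1.....2..
After op 7 (move_left): buffer="egwyvmzjkyid" (len 12), cursors c4@0 c1@2 c3@4 c2@8, authorship ...1.....2..
After op 8 (insert('n')): buffer="negnwynvmzjnkyid" (len 16), cursors c4@1 c1@4 c3@7 c2@12, authorship 4..1.13....2.2..
Authorship (.=original, N=cursor N): 4 . . 1 . 1 3 . . . . 2 . 2 . .
Index 7: author = original

Answer: original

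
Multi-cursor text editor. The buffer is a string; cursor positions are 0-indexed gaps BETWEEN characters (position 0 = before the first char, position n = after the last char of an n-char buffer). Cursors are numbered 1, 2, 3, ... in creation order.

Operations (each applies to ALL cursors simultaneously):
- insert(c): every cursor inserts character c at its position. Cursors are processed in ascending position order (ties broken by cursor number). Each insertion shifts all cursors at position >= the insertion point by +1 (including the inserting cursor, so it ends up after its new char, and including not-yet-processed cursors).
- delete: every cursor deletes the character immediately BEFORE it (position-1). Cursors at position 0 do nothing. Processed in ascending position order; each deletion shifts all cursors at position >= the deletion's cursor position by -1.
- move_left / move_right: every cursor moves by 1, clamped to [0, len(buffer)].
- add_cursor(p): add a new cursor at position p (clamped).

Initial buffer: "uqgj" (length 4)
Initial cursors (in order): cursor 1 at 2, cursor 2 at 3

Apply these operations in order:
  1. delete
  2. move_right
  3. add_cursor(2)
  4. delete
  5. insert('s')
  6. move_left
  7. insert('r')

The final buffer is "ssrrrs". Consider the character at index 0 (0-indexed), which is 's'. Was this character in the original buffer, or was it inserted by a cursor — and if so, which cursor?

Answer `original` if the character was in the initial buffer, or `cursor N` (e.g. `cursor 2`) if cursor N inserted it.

Answer: cursor 1

Derivation:
After op 1 (delete): buffer="uj" (len 2), cursors c1@1 c2@1, authorship ..
After op 2 (move_right): buffer="uj" (len 2), cursors c1@2 c2@2, authorship ..
After op 3 (add_cursor(2)): buffer="uj" (len 2), cursors c1@2 c2@2 c3@2, authorship ..
After op 4 (delete): buffer="" (len 0), cursors c1@0 c2@0 c3@0, authorship 
After op 5 (insert('s')): buffer="sss" (len 3), cursors c1@3 c2@3 c3@3, authorship 123
After op 6 (move_left): buffer="sss" (len 3), cursors c1@2 c2@2 c3@2, authorship 123
After op 7 (insert('r')): buffer="ssrrrs" (len 6), cursors c1@5 c2@5 c3@5, authorship 121233
Authorship (.=original, N=cursor N): 1 2 1 2 3 3
Index 0: author = 1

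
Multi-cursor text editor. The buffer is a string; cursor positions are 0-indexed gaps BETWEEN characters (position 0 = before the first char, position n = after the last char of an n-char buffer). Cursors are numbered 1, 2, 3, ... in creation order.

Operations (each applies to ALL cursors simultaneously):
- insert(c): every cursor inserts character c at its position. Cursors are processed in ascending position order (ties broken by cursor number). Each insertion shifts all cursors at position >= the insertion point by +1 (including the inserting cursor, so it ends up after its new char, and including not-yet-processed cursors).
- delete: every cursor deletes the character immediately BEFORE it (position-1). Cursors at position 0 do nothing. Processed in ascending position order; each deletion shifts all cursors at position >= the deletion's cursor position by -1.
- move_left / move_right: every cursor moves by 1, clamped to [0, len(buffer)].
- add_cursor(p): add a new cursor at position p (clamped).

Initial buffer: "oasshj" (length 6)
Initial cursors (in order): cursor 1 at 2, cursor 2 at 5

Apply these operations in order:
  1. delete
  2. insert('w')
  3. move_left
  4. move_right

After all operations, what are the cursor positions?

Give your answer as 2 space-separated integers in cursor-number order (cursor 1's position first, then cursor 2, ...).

After op 1 (delete): buffer="ossj" (len 4), cursors c1@1 c2@3, authorship ....
After op 2 (insert('w')): buffer="owsswj" (len 6), cursors c1@2 c2@5, authorship .1..2.
After op 3 (move_left): buffer="owsswj" (len 6), cursors c1@1 c2@4, authorship .1..2.
After op 4 (move_right): buffer="owsswj" (len 6), cursors c1@2 c2@5, authorship .1..2.

Answer: 2 5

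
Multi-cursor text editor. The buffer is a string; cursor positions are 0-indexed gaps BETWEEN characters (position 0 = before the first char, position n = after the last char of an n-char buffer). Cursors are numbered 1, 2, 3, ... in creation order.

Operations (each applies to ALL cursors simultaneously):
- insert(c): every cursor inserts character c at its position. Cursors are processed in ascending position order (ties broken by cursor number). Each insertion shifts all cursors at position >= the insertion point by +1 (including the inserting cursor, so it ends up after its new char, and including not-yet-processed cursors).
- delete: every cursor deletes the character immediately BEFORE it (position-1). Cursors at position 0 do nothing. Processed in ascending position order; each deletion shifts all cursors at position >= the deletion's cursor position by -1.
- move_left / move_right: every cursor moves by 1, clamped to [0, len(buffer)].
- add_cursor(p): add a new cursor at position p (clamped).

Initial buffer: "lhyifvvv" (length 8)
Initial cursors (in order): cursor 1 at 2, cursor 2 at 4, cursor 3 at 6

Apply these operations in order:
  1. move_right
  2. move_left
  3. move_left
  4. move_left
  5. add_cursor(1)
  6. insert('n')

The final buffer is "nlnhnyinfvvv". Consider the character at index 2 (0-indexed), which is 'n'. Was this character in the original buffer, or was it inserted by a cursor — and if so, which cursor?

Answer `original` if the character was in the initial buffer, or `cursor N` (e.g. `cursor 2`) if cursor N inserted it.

Answer: cursor 4

Derivation:
After op 1 (move_right): buffer="lhyifvvv" (len 8), cursors c1@3 c2@5 c3@7, authorship ........
After op 2 (move_left): buffer="lhyifvvv" (len 8), cursors c1@2 c2@4 c3@6, authorship ........
After op 3 (move_left): buffer="lhyifvvv" (len 8), cursors c1@1 c2@3 c3@5, authorship ........
After op 4 (move_left): buffer="lhyifvvv" (len 8), cursors c1@0 c2@2 c3@4, authorship ........
After op 5 (add_cursor(1)): buffer="lhyifvvv" (len 8), cursors c1@0 c4@1 c2@2 c3@4, authorship ........
After op 6 (insert('n')): buffer="nlnhnyinfvvv" (len 12), cursors c1@1 c4@3 c2@5 c3@8, authorship 1.4.2..3....
Authorship (.=original, N=cursor N): 1 . 4 . 2 . . 3 . . . .
Index 2: author = 4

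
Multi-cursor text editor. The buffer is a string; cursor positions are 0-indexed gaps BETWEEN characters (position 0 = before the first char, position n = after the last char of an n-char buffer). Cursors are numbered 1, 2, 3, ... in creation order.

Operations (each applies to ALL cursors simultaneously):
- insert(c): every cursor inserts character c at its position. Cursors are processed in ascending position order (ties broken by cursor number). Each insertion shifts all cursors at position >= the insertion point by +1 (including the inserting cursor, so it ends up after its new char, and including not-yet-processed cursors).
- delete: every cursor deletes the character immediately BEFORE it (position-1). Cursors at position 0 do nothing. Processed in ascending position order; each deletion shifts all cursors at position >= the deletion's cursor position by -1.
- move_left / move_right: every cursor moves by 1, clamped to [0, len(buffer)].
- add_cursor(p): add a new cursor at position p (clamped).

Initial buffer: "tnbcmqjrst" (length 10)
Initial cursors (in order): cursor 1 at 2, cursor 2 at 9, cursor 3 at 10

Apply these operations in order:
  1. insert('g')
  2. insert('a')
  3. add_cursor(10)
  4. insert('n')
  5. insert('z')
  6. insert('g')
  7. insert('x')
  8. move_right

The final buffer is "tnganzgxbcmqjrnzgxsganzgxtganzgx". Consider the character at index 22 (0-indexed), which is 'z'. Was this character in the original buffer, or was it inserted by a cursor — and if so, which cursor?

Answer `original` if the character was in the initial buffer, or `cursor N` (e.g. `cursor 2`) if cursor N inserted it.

Answer: cursor 2

Derivation:
After op 1 (insert('g')): buffer="tngbcmqjrsgtg" (len 13), cursors c1@3 c2@11 c3@13, authorship ..1.......2.3
After op 2 (insert('a')): buffer="tngabcmqjrsgatga" (len 16), cursors c1@4 c2@13 c3@16, authorship ..11.......22.33
After op 3 (add_cursor(10)): buffer="tngabcmqjrsgatga" (len 16), cursors c1@4 c4@10 c2@13 c3@16, authorship ..11.......22.33
After op 4 (insert('n')): buffer="tnganbcmqjrnsgantgan" (len 20), cursors c1@5 c4@12 c2@16 c3@20, authorship ..111......4.222.333
After op 5 (insert('z')): buffer="tnganzbcmqjrnzsganztganz" (len 24), cursors c1@6 c4@14 c2@19 c3@24, authorship ..1111......44.2222.3333
After op 6 (insert('g')): buffer="tnganzgbcmqjrnzgsganzgtganzg" (len 28), cursors c1@7 c4@16 c2@22 c3@28, authorship ..11111......444.22222.33333
After op 7 (insert('x')): buffer="tnganzgxbcmqjrnzgxsganzgxtganzgx" (len 32), cursors c1@8 c4@18 c2@25 c3@32, authorship ..111111......4444.222222.333333
After op 8 (move_right): buffer="tnganzgxbcmqjrnzgxsganzgxtganzgx" (len 32), cursors c1@9 c4@19 c2@26 c3@32, authorship ..111111......4444.222222.333333
Authorship (.=original, N=cursor N): . . 1 1 1 1 1 1 . . . . . . 4 4 4 4 . 2 2 2 2 2 2 . 3 3 3 3 3 3
Index 22: author = 2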